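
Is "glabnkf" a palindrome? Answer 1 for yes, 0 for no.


Input: glabnkf
Reversed: fknbalg
  Compare pos 0 ('g') with pos 6 ('f'): MISMATCH
  Compare pos 1 ('l') with pos 5 ('k'): MISMATCH
  Compare pos 2 ('a') with pos 4 ('n'): MISMATCH
Result: not a palindrome

0


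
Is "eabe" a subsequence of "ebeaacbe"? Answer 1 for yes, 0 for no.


Check if "eabe" is a subsequence of "ebeaacbe"
Greedy scan:
  Position 0 ('e'): matches sub[0] = 'e'
  Position 1 ('b'): no match needed
  Position 2 ('e'): no match needed
  Position 3 ('a'): matches sub[1] = 'a'
  Position 4 ('a'): no match needed
  Position 5 ('c'): no match needed
  Position 6 ('b'): matches sub[2] = 'b'
  Position 7 ('e'): matches sub[3] = 'e'
All 4 characters matched => is a subsequence

1


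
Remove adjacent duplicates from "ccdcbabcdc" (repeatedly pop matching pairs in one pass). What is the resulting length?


Input: ccdcbabcdc
Stack-based adjacent duplicate removal:
  Read 'c': push. Stack: c
  Read 'c': matches stack top 'c' => pop. Stack: (empty)
  Read 'd': push. Stack: d
  Read 'c': push. Stack: dc
  Read 'b': push. Stack: dcb
  Read 'a': push. Stack: dcba
  Read 'b': push. Stack: dcbab
  Read 'c': push. Stack: dcbabc
  Read 'd': push. Stack: dcbabcd
  Read 'c': push. Stack: dcbabcdc
Final stack: "dcbabcdc" (length 8)

8


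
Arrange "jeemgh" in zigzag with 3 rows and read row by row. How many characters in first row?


Zigzag "jeemgh" into 3 rows:
Placing characters:
  'j' => row 0
  'e' => row 1
  'e' => row 2
  'm' => row 1
  'g' => row 0
  'h' => row 1
Rows:
  Row 0: "jg"
  Row 1: "emh"
  Row 2: "e"
First row length: 2

2


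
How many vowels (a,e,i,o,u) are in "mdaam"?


Input: mdaam
Checking each character:
  'm' at position 0: consonant
  'd' at position 1: consonant
  'a' at position 2: vowel (running total: 1)
  'a' at position 3: vowel (running total: 2)
  'm' at position 4: consonant
Total vowels: 2

2


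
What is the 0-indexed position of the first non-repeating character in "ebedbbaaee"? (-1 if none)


Input: ebedbbaaee
Character frequencies:
  'a': 2
  'b': 3
  'd': 1
  'e': 4
Scanning left to right for freq == 1:
  Position 0 ('e'): freq=4, skip
  Position 1 ('b'): freq=3, skip
  Position 2 ('e'): freq=4, skip
  Position 3 ('d'): unique! => answer = 3

3


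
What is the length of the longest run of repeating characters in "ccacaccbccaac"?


Input: "ccacaccbccaac"
Scanning for longest run:
  Position 1 ('c'): continues run of 'c', length=2
  Position 2 ('a'): new char, reset run to 1
  Position 3 ('c'): new char, reset run to 1
  Position 4 ('a'): new char, reset run to 1
  Position 5 ('c'): new char, reset run to 1
  Position 6 ('c'): continues run of 'c', length=2
  Position 7 ('b'): new char, reset run to 1
  Position 8 ('c'): new char, reset run to 1
  Position 9 ('c'): continues run of 'c', length=2
  Position 10 ('a'): new char, reset run to 1
  Position 11 ('a'): continues run of 'a', length=2
  Position 12 ('c'): new char, reset run to 1
Longest run: 'c' with length 2

2


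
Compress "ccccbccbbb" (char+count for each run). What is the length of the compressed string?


Input: ccccbccbbb
Runs:
  'c' x 4 => "c4"
  'b' x 1 => "b1"
  'c' x 2 => "c2"
  'b' x 3 => "b3"
Compressed: "c4b1c2b3"
Compressed length: 8

8


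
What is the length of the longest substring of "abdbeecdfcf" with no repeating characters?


Input: "abdbeecdfcf"
Sliding window (track last position of each char):
  Position 0 ('a'): window [0,0] length 1 -- new best
  Position 1 ('b'): window [0,1] length 2 -- new best
  Position 2 ('d'): window [0,2] length 3 -- new best
  Position 3 ('b'): repeat (last at 1), move window start to 2
  Position 3 ('b'): window [2,3] length 2
  Position 4 ('e'): window [2,4] length 3
  Position 5 ('e'): repeat (last at 4), move window start to 5
  Position 5 ('e'): window [5,5] length 1
  Position 6 ('c'): window [5,6] length 2
  Position 7 ('d'): window [5,7] length 3
  Position 8 ('f'): window [5,8] length 4 -- new best
  Position 9 ('c'): repeat (last at 6), move window start to 7
  Position 9 ('c'): window [7,9] length 3
  Position 10 ('f'): repeat (last at 8), move window start to 9
  Position 10 ('f'): window [9,10] length 2
Longest substring with no repeats: "ecdf" with length 4

4


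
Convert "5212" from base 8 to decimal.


Input: "5212" in base 8
Positional expansion:
  Digit '5' (value 5) x 8^3 = 2560
  Digit '2' (value 2) x 8^2 = 128
  Digit '1' (value 1) x 8^1 = 8
  Digit '2' (value 2) x 8^0 = 2
Sum = 2698

2698


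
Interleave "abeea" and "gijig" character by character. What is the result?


Interleaving "abeea" and "gijig":
  Position 0: 'a' from first, 'g' from second => "ag"
  Position 1: 'b' from first, 'i' from second => "bi"
  Position 2: 'e' from first, 'j' from second => "ej"
  Position 3: 'e' from first, 'i' from second => "ei"
  Position 4: 'a' from first, 'g' from second => "ag"
Result: agbiejeiag

agbiejeiag


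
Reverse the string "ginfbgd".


Input: ginfbgd
Reading characters right to left:
  Position 6: 'd'
  Position 5: 'g'
  Position 4: 'b'
  Position 3: 'f'
  Position 2: 'n'
  Position 1: 'i'
  Position 0: 'g'
Reversed: dgbfnig

dgbfnig


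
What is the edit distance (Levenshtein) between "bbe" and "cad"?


Computing edit distance: "bbe" -> "cad"
DP table:
           c    a    d
      0    1    2    3
  b   1    1    2    3
  b   2    2    2    3
  e   3    3    3    3
Edit distance = dp[3][3] = 3

3


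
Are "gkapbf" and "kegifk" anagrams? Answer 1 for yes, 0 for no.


Strings: "gkapbf", "kegifk"
Sorted first:  abfgkp
Sorted second: efgikk
Differ at position 0: 'a' vs 'e' => not anagrams

0


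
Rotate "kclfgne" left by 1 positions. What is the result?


Input: "kclfgne", rotate left by 1
First 1 characters: "k"
Remaining characters: "clfgne"
Concatenate remaining + first: "clfgne" + "k" = "clfgnek"

clfgnek


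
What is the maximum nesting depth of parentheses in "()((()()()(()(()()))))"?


Input: "()((()()()(()(()()))))"
Tracking depth:
  Position 0 '(': depth becomes 1
  Position 1 ')': depth becomes 0
  Position 2 '(': depth becomes 1
  Position 3 '(': depth becomes 2
  Position 4 '(': depth becomes 3
  Position 5 ')': depth becomes 2
  Position 6 '(': depth becomes 3
  Position 7 ')': depth becomes 2
  Position 8 '(': depth becomes 3
  Position 9 ')': depth becomes 2
  Position 10 '(': depth becomes 3
  Position 11 '(': depth becomes 4
  Position 12 ')': depth becomes 3
  Position 13 '(': depth becomes 4
  Position 14 '(': depth becomes 5
  Position 15 ')': depth becomes 4
  Position 16 '(': depth becomes 5
  Position 17 ')': depth becomes 4
  Position 18 ')': depth becomes 3
  Position 19 ')': depth becomes 2
  Position 20 ')': depth becomes 1
  Position 21 ')': depth becomes 0
Maximum depth reached: 5

5


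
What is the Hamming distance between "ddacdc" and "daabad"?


Comparing "ddacdc" and "daabad" position by position:
  Position 0: 'd' vs 'd' => same
  Position 1: 'd' vs 'a' => differ
  Position 2: 'a' vs 'a' => same
  Position 3: 'c' vs 'b' => differ
  Position 4: 'd' vs 'a' => differ
  Position 5: 'c' vs 'd' => differ
Total differences (Hamming distance): 4

4


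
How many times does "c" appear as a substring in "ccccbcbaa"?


Searching for "c" in "ccccbcbaa"
Scanning each position:
  Position 0: "c" => MATCH
  Position 1: "c" => MATCH
  Position 2: "c" => MATCH
  Position 3: "c" => MATCH
  Position 4: "b" => no
  Position 5: "c" => MATCH
  Position 6: "b" => no
  Position 7: "a" => no
  Position 8: "a" => no
Total occurrences: 5

5


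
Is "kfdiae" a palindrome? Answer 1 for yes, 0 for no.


Input: kfdiae
Reversed: eaidfk
  Compare pos 0 ('k') with pos 5 ('e'): MISMATCH
  Compare pos 1 ('f') with pos 4 ('a'): MISMATCH
  Compare pos 2 ('d') with pos 3 ('i'): MISMATCH
Result: not a palindrome

0


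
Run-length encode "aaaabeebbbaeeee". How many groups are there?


Input: aaaabeebbbaeeee
Scanning for consecutive runs:
  Group 1: 'a' x 4 (positions 0-3)
  Group 2: 'b' x 1 (positions 4-4)
  Group 3: 'e' x 2 (positions 5-6)
  Group 4: 'b' x 3 (positions 7-9)
  Group 5: 'a' x 1 (positions 10-10)
  Group 6: 'e' x 4 (positions 11-14)
Total groups: 6

6


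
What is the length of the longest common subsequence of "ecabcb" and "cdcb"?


LCS of "ecabcb" and "cdcb"
DP table:
           c    d    c    b
      0    0    0    0    0
  e   0    0    0    0    0
  c   0    1    1    1    1
  a   0    1    1    1    1
  b   0    1    1    1    2
  c   0    1    1    2    2
  b   0    1    1    2    3
LCS length = dp[6][4] = 3

3


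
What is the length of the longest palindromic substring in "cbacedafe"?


Input: "cbacedafe"
Checking substrings for palindromes:
  No multi-char palindromic substrings found
Longest palindromic substring: "c" with length 1

1


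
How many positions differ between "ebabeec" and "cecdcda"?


Comparing "ebabeec" and "cecdcda" position by position:
  Position 0: 'e' vs 'c' => DIFFER
  Position 1: 'b' vs 'e' => DIFFER
  Position 2: 'a' vs 'c' => DIFFER
  Position 3: 'b' vs 'd' => DIFFER
  Position 4: 'e' vs 'c' => DIFFER
  Position 5: 'e' vs 'd' => DIFFER
  Position 6: 'c' vs 'a' => DIFFER
Positions that differ: 7

7


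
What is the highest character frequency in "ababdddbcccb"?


Input: ababdddbcccb
Character counts:
  'a': 2
  'b': 4
  'c': 3
  'd': 3
Maximum frequency: 4

4


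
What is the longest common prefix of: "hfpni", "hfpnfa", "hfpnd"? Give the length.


Words: hfpni, hfpnfa, hfpnd
  Position 0: all 'h' => match
  Position 1: all 'f' => match
  Position 2: all 'p' => match
  Position 3: all 'n' => match
  Position 4: ('i', 'f', 'd') => mismatch, stop
LCP = "hfpn" (length 4)

4


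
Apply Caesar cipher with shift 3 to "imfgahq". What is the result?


Caesar cipher: shift "imfgahq" by 3
  'i' (pos 8) + 3 = pos 11 = 'l'
  'm' (pos 12) + 3 = pos 15 = 'p'
  'f' (pos 5) + 3 = pos 8 = 'i'
  'g' (pos 6) + 3 = pos 9 = 'j'
  'a' (pos 0) + 3 = pos 3 = 'd'
  'h' (pos 7) + 3 = pos 10 = 'k'
  'q' (pos 16) + 3 = pos 19 = 't'
Result: lpijdkt

lpijdkt


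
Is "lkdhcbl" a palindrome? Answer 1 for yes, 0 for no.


Input: lkdhcbl
Reversed: lbchdkl
  Compare pos 0 ('l') with pos 6 ('l'): match
  Compare pos 1 ('k') with pos 5 ('b'): MISMATCH
  Compare pos 2 ('d') with pos 4 ('c'): MISMATCH
Result: not a palindrome

0


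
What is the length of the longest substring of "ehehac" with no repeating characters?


Input: "ehehac"
Sliding window (track last position of each char):
  Position 0 ('e'): window [0,0] length 1 -- new best
  Position 1 ('h'): window [0,1] length 2 -- new best
  Position 2 ('e'): repeat (last at 0), move window start to 1
  Position 2 ('e'): window [1,2] length 2
  Position 3 ('h'): repeat (last at 1), move window start to 2
  Position 3 ('h'): window [2,3] length 2
  Position 4 ('a'): window [2,4] length 3 -- new best
  Position 5 ('c'): window [2,5] length 4 -- new best
Longest substring with no repeats: "ehac" with length 4

4


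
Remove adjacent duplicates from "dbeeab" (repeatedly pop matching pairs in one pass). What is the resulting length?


Input: dbeeab
Stack-based adjacent duplicate removal:
  Read 'd': push. Stack: d
  Read 'b': push. Stack: db
  Read 'e': push. Stack: dbe
  Read 'e': matches stack top 'e' => pop. Stack: db
  Read 'a': push. Stack: dba
  Read 'b': push. Stack: dbab
Final stack: "dbab" (length 4)

4


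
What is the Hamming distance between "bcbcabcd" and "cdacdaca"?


Comparing "bcbcabcd" and "cdacdaca" position by position:
  Position 0: 'b' vs 'c' => differ
  Position 1: 'c' vs 'd' => differ
  Position 2: 'b' vs 'a' => differ
  Position 3: 'c' vs 'c' => same
  Position 4: 'a' vs 'd' => differ
  Position 5: 'b' vs 'a' => differ
  Position 6: 'c' vs 'c' => same
  Position 7: 'd' vs 'a' => differ
Total differences (Hamming distance): 6

6


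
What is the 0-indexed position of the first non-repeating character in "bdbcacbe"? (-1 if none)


Input: bdbcacbe
Character frequencies:
  'a': 1
  'b': 3
  'c': 2
  'd': 1
  'e': 1
Scanning left to right for freq == 1:
  Position 0 ('b'): freq=3, skip
  Position 1 ('d'): unique! => answer = 1

1


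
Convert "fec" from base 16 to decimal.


Input: "fec" in base 16
Positional expansion:
  Digit 'f' (value 15) x 16^2 = 3840
  Digit 'e' (value 14) x 16^1 = 224
  Digit 'c' (value 12) x 16^0 = 12
Sum = 4076

4076


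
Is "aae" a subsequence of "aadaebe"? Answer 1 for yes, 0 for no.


Check if "aae" is a subsequence of "aadaebe"
Greedy scan:
  Position 0 ('a'): matches sub[0] = 'a'
  Position 1 ('a'): matches sub[1] = 'a'
  Position 2 ('d'): no match needed
  Position 3 ('a'): no match needed
  Position 4 ('e'): matches sub[2] = 'e'
  Position 5 ('b'): no match needed
  Position 6 ('e'): no match needed
All 3 characters matched => is a subsequence

1


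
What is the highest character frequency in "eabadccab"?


Input: eabadccab
Character counts:
  'a': 3
  'b': 2
  'c': 2
  'd': 1
  'e': 1
Maximum frequency: 3

3


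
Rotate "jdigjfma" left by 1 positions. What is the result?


Input: "jdigjfma", rotate left by 1
First 1 characters: "j"
Remaining characters: "digjfma"
Concatenate remaining + first: "digjfma" + "j" = "digjfmaj"

digjfmaj


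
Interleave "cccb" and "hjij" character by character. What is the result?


Interleaving "cccb" and "hjij":
  Position 0: 'c' from first, 'h' from second => "ch"
  Position 1: 'c' from first, 'j' from second => "cj"
  Position 2: 'c' from first, 'i' from second => "ci"
  Position 3: 'b' from first, 'j' from second => "bj"
Result: chcjcibj

chcjcibj


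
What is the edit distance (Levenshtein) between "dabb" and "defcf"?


Computing edit distance: "dabb" -> "defcf"
DP table:
           d    e    f    c    f
      0    1    2    3    4    5
  d   1    0    1    2    3    4
  a   2    1    1    2    3    4
  b   3    2    2    2    3    4
  b   4    3    3    3    3    4
Edit distance = dp[4][5] = 4

4


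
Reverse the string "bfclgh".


Input: bfclgh
Reading characters right to left:
  Position 5: 'h'
  Position 4: 'g'
  Position 3: 'l'
  Position 2: 'c'
  Position 1: 'f'
  Position 0: 'b'
Reversed: hglcfb

hglcfb


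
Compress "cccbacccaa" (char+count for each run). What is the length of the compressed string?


Input: cccbacccaa
Runs:
  'c' x 3 => "c3"
  'b' x 1 => "b1"
  'a' x 1 => "a1"
  'c' x 3 => "c3"
  'a' x 2 => "a2"
Compressed: "c3b1a1c3a2"
Compressed length: 10

10


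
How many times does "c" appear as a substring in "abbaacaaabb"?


Searching for "c" in "abbaacaaabb"
Scanning each position:
  Position 0: "a" => no
  Position 1: "b" => no
  Position 2: "b" => no
  Position 3: "a" => no
  Position 4: "a" => no
  Position 5: "c" => MATCH
  Position 6: "a" => no
  Position 7: "a" => no
  Position 8: "a" => no
  Position 9: "b" => no
  Position 10: "b" => no
Total occurrences: 1

1


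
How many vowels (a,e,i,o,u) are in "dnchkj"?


Input: dnchkj
Checking each character:
  'd' at position 0: consonant
  'n' at position 1: consonant
  'c' at position 2: consonant
  'h' at position 3: consonant
  'k' at position 4: consonant
  'j' at position 5: consonant
Total vowels: 0

0


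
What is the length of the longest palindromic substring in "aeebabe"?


Input: "aeebabe"
Checking substrings for palindromes:
  [2:7] "ebabe" (len 5) => palindrome
  [3:6] "bab" (len 3) => palindrome
  [1:3] "ee" (len 2) => palindrome
Longest palindromic substring: "ebabe" with length 5

5


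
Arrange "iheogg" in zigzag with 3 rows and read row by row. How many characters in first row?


Zigzag "iheogg" into 3 rows:
Placing characters:
  'i' => row 0
  'h' => row 1
  'e' => row 2
  'o' => row 1
  'g' => row 0
  'g' => row 1
Rows:
  Row 0: "ig"
  Row 1: "hog"
  Row 2: "e"
First row length: 2

2


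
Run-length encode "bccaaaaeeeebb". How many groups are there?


Input: bccaaaaeeeebb
Scanning for consecutive runs:
  Group 1: 'b' x 1 (positions 0-0)
  Group 2: 'c' x 2 (positions 1-2)
  Group 3: 'a' x 4 (positions 3-6)
  Group 4: 'e' x 4 (positions 7-10)
  Group 5: 'b' x 2 (positions 11-12)
Total groups: 5

5


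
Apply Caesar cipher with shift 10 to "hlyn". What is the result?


Caesar cipher: shift "hlyn" by 10
  'h' (pos 7) + 10 = pos 17 = 'r'
  'l' (pos 11) + 10 = pos 21 = 'v'
  'y' (pos 24) + 10 = pos 8 = 'i'
  'n' (pos 13) + 10 = pos 23 = 'x'
Result: rvix

rvix


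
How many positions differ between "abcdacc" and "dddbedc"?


Comparing "abcdacc" and "dddbedc" position by position:
  Position 0: 'a' vs 'd' => DIFFER
  Position 1: 'b' vs 'd' => DIFFER
  Position 2: 'c' vs 'd' => DIFFER
  Position 3: 'd' vs 'b' => DIFFER
  Position 4: 'a' vs 'e' => DIFFER
  Position 5: 'c' vs 'd' => DIFFER
  Position 6: 'c' vs 'c' => same
Positions that differ: 6

6


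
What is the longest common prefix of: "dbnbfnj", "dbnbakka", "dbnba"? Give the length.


Words: dbnbfnj, dbnbakka, dbnba
  Position 0: all 'd' => match
  Position 1: all 'b' => match
  Position 2: all 'n' => match
  Position 3: all 'b' => match
  Position 4: ('f', 'a', 'a') => mismatch, stop
LCP = "dbnb" (length 4)

4


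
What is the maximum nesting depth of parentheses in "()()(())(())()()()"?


Input: "()()(())(())()()()"
Tracking depth:
  Position 0 '(': depth becomes 1
  Position 1 ')': depth becomes 0
  Position 2 '(': depth becomes 1
  Position 3 ')': depth becomes 0
  Position 4 '(': depth becomes 1
  Position 5 '(': depth becomes 2
  Position 6 ')': depth becomes 1
  Position 7 ')': depth becomes 0
  Position 8 '(': depth becomes 1
  Position 9 '(': depth becomes 2
  Position 10 ')': depth becomes 1
  Position 11 ')': depth becomes 0
  Position 12 '(': depth becomes 1
  Position 13 ')': depth becomes 0
  Position 14 '(': depth becomes 1
  Position 15 ')': depth becomes 0
  Position 16 '(': depth becomes 1
  Position 17 ')': depth becomes 0
Maximum depth reached: 2

2


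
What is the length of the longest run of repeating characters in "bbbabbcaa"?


Input: "bbbabbcaa"
Scanning for longest run:
  Position 1 ('b'): continues run of 'b', length=2
  Position 2 ('b'): continues run of 'b', length=3
  Position 3 ('a'): new char, reset run to 1
  Position 4 ('b'): new char, reset run to 1
  Position 5 ('b'): continues run of 'b', length=2
  Position 6 ('c'): new char, reset run to 1
  Position 7 ('a'): new char, reset run to 1
  Position 8 ('a'): continues run of 'a', length=2
Longest run: 'b' with length 3

3


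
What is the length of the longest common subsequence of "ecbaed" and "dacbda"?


LCS of "ecbaed" and "dacbda"
DP table:
           d    a    c    b    d    a
      0    0    0    0    0    0    0
  e   0    0    0    0    0    0    0
  c   0    0    0    1    1    1    1
  b   0    0    0    1    2    2    2
  a   0    0    1    1    2    2    3
  e   0    0    1    1    2    2    3
  d   0    1    1    1    2    3    3
LCS length = dp[6][6] = 3

3


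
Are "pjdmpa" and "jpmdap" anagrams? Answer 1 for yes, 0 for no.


Strings: "pjdmpa", "jpmdap"
Sorted first:  adjmpp
Sorted second: adjmpp
Sorted forms match => anagrams

1


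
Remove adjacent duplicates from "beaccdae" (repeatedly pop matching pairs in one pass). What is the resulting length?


Input: beaccdae
Stack-based adjacent duplicate removal:
  Read 'b': push. Stack: b
  Read 'e': push. Stack: be
  Read 'a': push. Stack: bea
  Read 'c': push. Stack: beac
  Read 'c': matches stack top 'c' => pop. Stack: bea
  Read 'd': push. Stack: bead
  Read 'a': push. Stack: beada
  Read 'e': push. Stack: beadae
Final stack: "beadae" (length 6)

6


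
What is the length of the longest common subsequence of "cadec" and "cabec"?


LCS of "cadec" and "cabec"
DP table:
           c    a    b    e    c
      0    0    0    0    0    0
  c   0    1    1    1    1    1
  a   0    1    2    2    2    2
  d   0    1    2    2    2    2
  e   0    1    2    2    3    3
  c   0    1    2    2    3    4
LCS length = dp[5][5] = 4

4


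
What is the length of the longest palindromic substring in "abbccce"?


Input: "abbccce"
Checking substrings for palindromes:
  [3:6] "ccc" (len 3) => palindrome
  [1:3] "bb" (len 2) => palindrome
  [3:5] "cc" (len 2) => palindrome
  [4:6] "cc" (len 2) => palindrome
Longest palindromic substring: "ccc" with length 3

3


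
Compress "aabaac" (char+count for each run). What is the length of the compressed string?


Input: aabaac
Runs:
  'a' x 2 => "a2"
  'b' x 1 => "b1"
  'a' x 2 => "a2"
  'c' x 1 => "c1"
Compressed: "a2b1a2c1"
Compressed length: 8

8


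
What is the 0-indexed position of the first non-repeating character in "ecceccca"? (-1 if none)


Input: ecceccca
Character frequencies:
  'a': 1
  'c': 5
  'e': 2
Scanning left to right for freq == 1:
  Position 0 ('e'): freq=2, skip
  Position 1 ('c'): freq=5, skip
  Position 2 ('c'): freq=5, skip
  Position 3 ('e'): freq=2, skip
  Position 4 ('c'): freq=5, skip
  Position 5 ('c'): freq=5, skip
  Position 6 ('c'): freq=5, skip
  Position 7 ('a'): unique! => answer = 7

7


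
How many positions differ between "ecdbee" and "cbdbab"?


Comparing "ecdbee" and "cbdbab" position by position:
  Position 0: 'e' vs 'c' => DIFFER
  Position 1: 'c' vs 'b' => DIFFER
  Position 2: 'd' vs 'd' => same
  Position 3: 'b' vs 'b' => same
  Position 4: 'e' vs 'a' => DIFFER
  Position 5: 'e' vs 'b' => DIFFER
Positions that differ: 4

4


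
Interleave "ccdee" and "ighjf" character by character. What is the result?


Interleaving "ccdee" and "ighjf":
  Position 0: 'c' from first, 'i' from second => "ci"
  Position 1: 'c' from first, 'g' from second => "cg"
  Position 2: 'd' from first, 'h' from second => "dh"
  Position 3: 'e' from first, 'j' from second => "ej"
  Position 4: 'e' from first, 'f' from second => "ef"
Result: cicgdhejef

cicgdhejef


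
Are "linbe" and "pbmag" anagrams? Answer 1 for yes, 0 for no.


Strings: "linbe", "pbmag"
Sorted first:  beiln
Sorted second: abgmp
Differ at position 0: 'b' vs 'a' => not anagrams

0


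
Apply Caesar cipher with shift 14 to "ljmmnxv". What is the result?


Caesar cipher: shift "ljmmnxv" by 14
  'l' (pos 11) + 14 = pos 25 = 'z'
  'j' (pos 9) + 14 = pos 23 = 'x'
  'm' (pos 12) + 14 = pos 0 = 'a'
  'm' (pos 12) + 14 = pos 0 = 'a'
  'n' (pos 13) + 14 = pos 1 = 'b'
  'x' (pos 23) + 14 = pos 11 = 'l'
  'v' (pos 21) + 14 = pos 9 = 'j'
Result: zxaablj

zxaablj


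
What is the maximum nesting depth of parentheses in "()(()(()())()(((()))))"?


Input: "()(()(()())()(((()))))"
Tracking depth:
  Position 0 '(': depth becomes 1
  Position 1 ')': depth becomes 0
  Position 2 '(': depth becomes 1
  Position 3 '(': depth becomes 2
  Position 4 ')': depth becomes 1
  Position 5 '(': depth becomes 2
  Position 6 '(': depth becomes 3
  Position 7 ')': depth becomes 2
  Position 8 '(': depth becomes 3
  Position 9 ')': depth becomes 2
  Position 10 ')': depth becomes 1
  Position 11 '(': depth becomes 2
  Position 12 ')': depth becomes 1
  Position 13 '(': depth becomes 2
  Position 14 '(': depth becomes 3
  Position 15 '(': depth becomes 4
  Position 16 '(': depth becomes 5
  Position 17 ')': depth becomes 4
  Position 18 ')': depth becomes 3
  Position 19 ')': depth becomes 2
  Position 20 ')': depth becomes 1
  Position 21 ')': depth becomes 0
Maximum depth reached: 5

5


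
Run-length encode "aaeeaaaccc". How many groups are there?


Input: aaeeaaaccc
Scanning for consecutive runs:
  Group 1: 'a' x 2 (positions 0-1)
  Group 2: 'e' x 2 (positions 2-3)
  Group 3: 'a' x 3 (positions 4-6)
  Group 4: 'c' x 3 (positions 7-9)
Total groups: 4

4


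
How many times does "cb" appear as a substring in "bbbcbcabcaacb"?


Searching for "cb" in "bbbcbcabcaacb"
Scanning each position:
  Position 0: "bb" => no
  Position 1: "bb" => no
  Position 2: "bc" => no
  Position 3: "cb" => MATCH
  Position 4: "bc" => no
  Position 5: "ca" => no
  Position 6: "ab" => no
  Position 7: "bc" => no
  Position 8: "ca" => no
  Position 9: "aa" => no
  Position 10: "ac" => no
  Position 11: "cb" => MATCH
Total occurrences: 2

2


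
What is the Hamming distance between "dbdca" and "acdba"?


Comparing "dbdca" and "acdba" position by position:
  Position 0: 'd' vs 'a' => differ
  Position 1: 'b' vs 'c' => differ
  Position 2: 'd' vs 'd' => same
  Position 3: 'c' vs 'b' => differ
  Position 4: 'a' vs 'a' => same
Total differences (Hamming distance): 3

3


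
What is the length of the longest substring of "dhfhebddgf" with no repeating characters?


Input: "dhfhebddgf"
Sliding window (track last position of each char):
  Position 0 ('d'): window [0,0] length 1 -- new best
  Position 1 ('h'): window [0,1] length 2 -- new best
  Position 2 ('f'): window [0,2] length 3 -- new best
  Position 3 ('h'): repeat (last at 1), move window start to 2
  Position 3 ('h'): window [2,3] length 2
  Position 4 ('e'): window [2,4] length 3
  Position 5 ('b'): window [2,5] length 4 -- new best
  Position 6 ('d'): window [2,6] length 5 -- new best
  Position 7 ('d'): repeat (last at 6), move window start to 7
  Position 7 ('d'): window [7,7] length 1
  Position 8 ('g'): window [7,8] length 2
  Position 9 ('f'): window [7,9] length 3
Longest substring with no repeats: "fhebd" with length 5

5


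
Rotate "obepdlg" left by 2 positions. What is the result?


Input: "obepdlg", rotate left by 2
First 2 characters: "ob"
Remaining characters: "epdlg"
Concatenate remaining + first: "epdlg" + "ob" = "epdlgob"

epdlgob


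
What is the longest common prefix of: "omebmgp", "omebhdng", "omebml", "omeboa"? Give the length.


Words: omebmgp, omebhdng, omebml, omeboa
  Position 0: all 'o' => match
  Position 1: all 'm' => match
  Position 2: all 'e' => match
  Position 3: all 'b' => match
  Position 4: ('m', 'h', 'm', 'o') => mismatch, stop
LCP = "omeb" (length 4)

4


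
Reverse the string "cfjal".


Input: cfjal
Reading characters right to left:
  Position 4: 'l'
  Position 3: 'a'
  Position 2: 'j'
  Position 1: 'f'
  Position 0: 'c'
Reversed: lajfc

lajfc


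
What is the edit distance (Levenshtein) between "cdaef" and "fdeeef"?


Computing edit distance: "cdaef" -> "fdeeef"
DP table:
           f    d    e    e    e    f
      0    1    2    3    4    5    6
  c   1    1    2    3    4    5    6
  d   2    2    1    2    3    4    5
  a   3    3    2    2    3    4    5
  e   4    4    3    2    2    3    4
  f   5    4    4    3    3    3    3
Edit distance = dp[5][6] = 3

3


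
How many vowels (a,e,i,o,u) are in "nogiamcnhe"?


Input: nogiamcnhe
Checking each character:
  'n' at position 0: consonant
  'o' at position 1: vowel (running total: 1)
  'g' at position 2: consonant
  'i' at position 3: vowel (running total: 2)
  'a' at position 4: vowel (running total: 3)
  'm' at position 5: consonant
  'c' at position 6: consonant
  'n' at position 7: consonant
  'h' at position 8: consonant
  'e' at position 9: vowel (running total: 4)
Total vowels: 4

4


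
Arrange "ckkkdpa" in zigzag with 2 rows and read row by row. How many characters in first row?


Zigzag "ckkkdpa" into 2 rows:
Placing characters:
  'c' => row 0
  'k' => row 1
  'k' => row 0
  'k' => row 1
  'd' => row 0
  'p' => row 1
  'a' => row 0
Rows:
  Row 0: "ckda"
  Row 1: "kkp"
First row length: 4

4


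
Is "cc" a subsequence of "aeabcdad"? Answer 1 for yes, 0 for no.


Check if "cc" is a subsequence of "aeabcdad"
Greedy scan:
  Position 0 ('a'): no match needed
  Position 1 ('e'): no match needed
  Position 2 ('a'): no match needed
  Position 3 ('b'): no match needed
  Position 4 ('c'): matches sub[0] = 'c'
  Position 5 ('d'): no match needed
  Position 6 ('a'): no match needed
  Position 7 ('d'): no match needed
Only matched 1/2 characters => not a subsequence

0


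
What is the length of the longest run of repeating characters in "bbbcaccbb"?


Input: "bbbcaccbb"
Scanning for longest run:
  Position 1 ('b'): continues run of 'b', length=2
  Position 2 ('b'): continues run of 'b', length=3
  Position 3 ('c'): new char, reset run to 1
  Position 4 ('a'): new char, reset run to 1
  Position 5 ('c'): new char, reset run to 1
  Position 6 ('c'): continues run of 'c', length=2
  Position 7 ('b'): new char, reset run to 1
  Position 8 ('b'): continues run of 'b', length=2
Longest run: 'b' with length 3

3


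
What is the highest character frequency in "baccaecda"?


Input: baccaecda
Character counts:
  'a': 3
  'b': 1
  'c': 3
  'd': 1
  'e': 1
Maximum frequency: 3

3


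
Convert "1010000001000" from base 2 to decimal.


Input: "1010000001000" in base 2
Positional expansion:
  Digit '1' (value 1) x 2^12 = 4096
  Digit '0' (value 0) x 2^11 = 0
  Digit '1' (value 1) x 2^10 = 1024
  Digit '0' (value 0) x 2^9 = 0
  Digit '0' (value 0) x 2^8 = 0
  Digit '0' (value 0) x 2^7 = 0
  Digit '0' (value 0) x 2^6 = 0
  Digit '0' (value 0) x 2^5 = 0
  Digit '0' (value 0) x 2^4 = 0
  Digit '1' (value 1) x 2^3 = 8
  Digit '0' (value 0) x 2^2 = 0
  Digit '0' (value 0) x 2^1 = 0
  Digit '0' (value 0) x 2^0 = 0
Sum = 5128

5128


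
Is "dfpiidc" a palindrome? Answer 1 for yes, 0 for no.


Input: dfpiidc
Reversed: cdiipfd
  Compare pos 0 ('d') with pos 6 ('c'): MISMATCH
  Compare pos 1 ('f') with pos 5 ('d'): MISMATCH
  Compare pos 2 ('p') with pos 4 ('i'): MISMATCH
Result: not a palindrome

0


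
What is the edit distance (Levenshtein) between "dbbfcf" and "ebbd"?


Computing edit distance: "dbbfcf" -> "ebbd"
DP table:
           e    b    b    d
      0    1    2    3    4
  d   1    1    2    3    3
  b   2    2    1    2    3
  b   3    3    2    1    2
  f   4    4    3    2    2
  c   5    5    4    3    3
  f   6    6    5    4    4
Edit distance = dp[6][4] = 4

4


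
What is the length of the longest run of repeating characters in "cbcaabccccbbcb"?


Input: "cbcaabccccbbcb"
Scanning for longest run:
  Position 1 ('b'): new char, reset run to 1
  Position 2 ('c'): new char, reset run to 1
  Position 3 ('a'): new char, reset run to 1
  Position 4 ('a'): continues run of 'a', length=2
  Position 5 ('b'): new char, reset run to 1
  Position 6 ('c'): new char, reset run to 1
  Position 7 ('c'): continues run of 'c', length=2
  Position 8 ('c'): continues run of 'c', length=3
  Position 9 ('c'): continues run of 'c', length=4
  Position 10 ('b'): new char, reset run to 1
  Position 11 ('b'): continues run of 'b', length=2
  Position 12 ('c'): new char, reset run to 1
  Position 13 ('b'): new char, reset run to 1
Longest run: 'c' with length 4

4


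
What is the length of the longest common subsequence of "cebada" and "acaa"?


LCS of "cebada" and "acaa"
DP table:
           a    c    a    a
      0    0    0    0    0
  c   0    0    1    1    1
  e   0    0    1    1    1
  b   0    0    1    1    1
  a   0    1    1    2    2
  d   0    1    1    2    2
  a   0    1    1    2    3
LCS length = dp[6][4] = 3

3


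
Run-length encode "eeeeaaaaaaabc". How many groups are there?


Input: eeeeaaaaaaabc
Scanning for consecutive runs:
  Group 1: 'e' x 4 (positions 0-3)
  Group 2: 'a' x 7 (positions 4-10)
  Group 3: 'b' x 1 (positions 11-11)
  Group 4: 'c' x 1 (positions 12-12)
Total groups: 4

4


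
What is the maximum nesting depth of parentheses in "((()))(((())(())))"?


Input: "((()))(((())(())))"
Tracking depth:
  Position 0 '(': depth becomes 1
  Position 1 '(': depth becomes 2
  Position 2 '(': depth becomes 3
  Position 3 ')': depth becomes 2
  Position 4 ')': depth becomes 1
  Position 5 ')': depth becomes 0
  Position 6 '(': depth becomes 1
  Position 7 '(': depth becomes 2
  Position 8 '(': depth becomes 3
  Position 9 '(': depth becomes 4
  Position 10 ')': depth becomes 3
  Position 11 ')': depth becomes 2
  Position 12 '(': depth becomes 3
  Position 13 '(': depth becomes 4
  Position 14 ')': depth becomes 3
  Position 15 ')': depth becomes 2
  Position 16 ')': depth becomes 1
  Position 17 ')': depth becomes 0
Maximum depth reached: 4

4


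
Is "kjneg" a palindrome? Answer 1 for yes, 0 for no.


Input: kjneg
Reversed: genjk
  Compare pos 0 ('k') with pos 4 ('g'): MISMATCH
  Compare pos 1 ('j') with pos 3 ('e'): MISMATCH
Result: not a palindrome

0


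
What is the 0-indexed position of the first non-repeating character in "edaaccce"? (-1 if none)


Input: edaaccce
Character frequencies:
  'a': 2
  'c': 3
  'd': 1
  'e': 2
Scanning left to right for freq == 1:
  Position 0 ('e'): freq=2, skip
  Position 1 ('d'): unique! => answer = 1

1


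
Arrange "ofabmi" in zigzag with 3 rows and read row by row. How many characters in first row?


Zigzag "ofabmi" into 3 rows:
Placing characters:
  'o' => row 0
  'f' => row 1
  'a' => row 2
  'b' => row 1
  'm' => row 0
  'i' => row 1
Rows:
  Row 0: "om"
  Row 1: "fbi"
  Row 2: "a"
First row length: 2

2


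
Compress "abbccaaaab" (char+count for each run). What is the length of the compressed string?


Input: abbccaaaab
Runs:
  'a' x 1 => "a1"
  'b' x 2 => "b2"
  'c' x 2 => "c2"
  'a' x 4 => "a4"
  'b' x 1 => "b1"
Compressed: "a1b2c2a4b1"
Compressed length: 10

10


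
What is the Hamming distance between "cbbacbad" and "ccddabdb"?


Comparing "cbbacbad" and "ccddabdb" position by position:
  Position 0: 'c' vs 'c' => same
  Position 1: 'b' vs 'c' => differ
  Position 2: 'b' vs 'd' => differ
  Position 3: 'a' vs 'd' => differ
  Position 4: 'c' vs 'a' => differ
  Position 5: 'b' vs 'b' => same
  Position 6: 'a' vs 'd' => differ
  Position 7: 'd' vs 'b' => differ
Total differences (Hamming distance): 6

6


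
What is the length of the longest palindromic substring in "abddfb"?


Input: "abddfb"
Checking substrings for palindromes:
  [2:4] "dd" (len 2) => palindrome
Longest palindromic substring: "dd" with length 2

2


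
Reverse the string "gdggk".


Input: gdggk
Reading characters right to left:
  Position 4: 'k'
  Position 3: 'g'
  Position 2: 'g'
  Position 1: 'd'
  Position 0: 'g'
Reversed: kggdg

kggdg


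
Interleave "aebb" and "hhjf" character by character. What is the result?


Interleaving "aebb" and "hhjf":
  Position 0: 'a' from first, 'h' from second => "ah"
  Position 1: 'e' from first, 'h' from second => "eh"
  Position 2: 'b' from first, 'j' from second => "bj"
  Position 3: 'b' from first, 'f' from second => "bf"
Result: ahehbjbf

ahehbjbf


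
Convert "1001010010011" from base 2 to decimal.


Input: "1001010010011" in base 2
Positional expansion:
  Digit '1' (value 1) x 2^12 = 4096
  Digit '0' (value 0) x 2^11 = 0
  Digit '0' (value 0) x 2^10 = 0
  Digit '1' (value 1) x 2^9 = 512
  Digit '0' (value 0) x 2^8 = 0
  Digit '1' (value 1) x 2^7 = 128
  Digit '0' (value 0) x 2^6 = 0
  Digit '0' (value 0) x 2^5 = 0
  Digit '1' (value 1) x 2^4 = 16
  Digit '0' (value 0) x 2^3 = 0
  Digit '0' (value 0) x 2^2 = 0
  Digit '1' (value 1) x 2^1 = 2
  Digit '1' (value 1) x 2^0 = 1
Sum = 4755

4755


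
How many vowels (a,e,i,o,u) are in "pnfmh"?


Input: pnfmh
Checking each character:
  'p' at position 0: consonant
  'n' at position 1: consonant
  'f' at position 2: consonant
  'm' at position 3: consonant
  'h' at position 4: consonant
Total vowels: 0

0


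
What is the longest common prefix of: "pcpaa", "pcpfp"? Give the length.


Words: pcpaa, pcpfp
  Position 0: all 'p' => match
  Position 1: all 'c' => match
  Position 2: all 'p' => match
  Position 3: ('a', 'f') => mismatch, stop
LCP = "pcp" (length 3)

3


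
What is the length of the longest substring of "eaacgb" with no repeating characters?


Input: "eaacgb"
Sliding window (track last position of each char):
  Position 0 ('e'): window [0,0] length 1 -- new best
  Position 1 ('a'): window [0,1] length 2 -- new best
  Position 2 ('a'): repeat (last at 1), move window start to 2
  Position 2 ('a'): window [2,2] length 1
  Position 3 ('c'): window [2,3] length 2
  Position 4 ('g'): window [2,4] length 3 -- new best
  Position 5 ('b'): window [2,5] length 4 -- new best
Longest substring with no repeats: "acgb" with length 4

4


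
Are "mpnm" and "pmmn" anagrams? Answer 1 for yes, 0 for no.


Strings: "mpnm", "pmmn"
Sorted first:  mmnp
Sorted second: mmnp
Sorted forms match => anagrams

1


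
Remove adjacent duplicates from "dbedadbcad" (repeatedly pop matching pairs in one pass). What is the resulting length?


Input: dbedadbcad
Stack-based adjacent duplicate removal:
  Read 'd': push. Stack: d
  Read 'b': push. Stack: db
  Read 'e': push. Stack: dbe
  Read 'd': push. Stack: dbed
  Read 'a': push. Stack: dbeda
  Read 'd': push. Stack: dbedad
  Read 'b': push. Stack: dbedadb
  Read 'c': push. Stack: dbedadbc
  Read 'a': push. Stack: dbedadbca
  Read 'd': push. Stack: dbedadbcad
Final stack: "dbedadbcad" (length 10)

10


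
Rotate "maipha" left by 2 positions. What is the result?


Input: "maipha", rotate left by 2
First 2 characters: "ma"
Remaining characters: "ipha"
Concatenate remaining + first: "ipha" + "ma" = "iphama"

iphama


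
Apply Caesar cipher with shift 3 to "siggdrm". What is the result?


Caesar cipher: shift "siggdrm" by 3
  's' (pos 18) + 3 = pos 21 = 'v'
  'i' (pos 8) + 3 = pos 11 = 'l'
  'g' (pos 6) + 3 = pos 9 = 'j'
  'g' (pos 6) + 3 = pos 9 = 'j'
  'd' (pos 3) + 3 = pos 6 = 'g'
  'r' (pos 17) + 3 = pos 20 = 'u'
  'm' (pos 12) + 3 = pos 15 = 'p'
Result: vljjgup

vljjgup


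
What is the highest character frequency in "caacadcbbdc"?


Input: caacadcbbdc
Character counts:
  'a': 3
  'b': 2
  'c': 4
  'd': 2
Maximum frequency: 4

4


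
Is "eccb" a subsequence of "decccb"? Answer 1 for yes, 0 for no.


Check if "eccb" is a subsequence of "decccb"
Greedy scan:
  Position 0 ('d'): no match needed
  Position 1 ('e'): matches sub[0] = 'e'
  Position 2 ('c'): matches sub[1] = 'c'
  Position 3 ('c'): matches sub[2] = 'c'
  Position 4 ('c'): no match needed
  Position 5 ('b'): matches sub[3] = 'b'
All 4 characters matched => is a subsequence

1


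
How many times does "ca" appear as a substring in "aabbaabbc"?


Searching for "ca" in "aabbaabbc"
Scanning each position:
  Position 0: "aa" => no
  Position 1: "ab" => no
  Position 2: "bb" => no
  Position 3: "ba" => no
  Position 4: "aa" => no
  Position 5: "ab" => no
  Position 6: "bb" => no
  Position 7: "bc" => no
Total occurrences: 0

0


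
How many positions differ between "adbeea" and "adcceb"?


Comparing "adbeea" and "adcceb" position by position:
  Position 0: 'a' vs 'a' => same
  Position 1: 'd' vs 'd' => same
  Position 2: 'b' vs 'c' => DIFFER
  Position 3: 'e' vs 'c' => DIFFER
  Position 4: 'e' vs 'e' => same
  Position 5: 'a' vs 'b' => DIFFER
Positions that differ: 3

3


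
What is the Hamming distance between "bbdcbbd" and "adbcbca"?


Comparing "bbdcbbd" and "adbcbca" position by position:
  Position 0: 'b' vs 'a' => differ
  Position 1: 'b' vs 'd' => differ
  Position 2: 'd' vs 'b' => differ
  Position 3: 'c' vs 'c' => same
  Position 4: 'b' vs 'b' => same
  Position 5: 'b' vs 'c' => differ
  Position 6: 'd' vs 'a' => differ
Total differences (Hamming distance): 5

5


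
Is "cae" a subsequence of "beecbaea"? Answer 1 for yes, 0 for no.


Check if "cae" is a subsequence of "beecbaea"
Greedy scan:
  Position 0 ('b'): no match needed
  Position 1 ('e'): no match needed
  Position 2 ('e'): no match needed
  Position 3 ('c'): matches sub[0] = 'c'
  Position 4 ('b'): no match needed
  Position 5 ('a'): matches sub[1] = 'a'
  Position 6 ('e'): matches sub[2] = 'e'
  Position 7 ('a'): no match needed
All 3 characters matched => is a subsequence

1


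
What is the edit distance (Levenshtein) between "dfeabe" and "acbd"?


Computing edit distance: "dfeabe" -> "acbd"
DP table:
           a    c    b    d
      0    1    2    3    4
  d   1    1    2    3    3
  f   2    2    2    3    4
  e   3    3    3    3    4
  a   4    3    4    4    4
  b   5    4    4    4    5
  e   6    5    5    5    5
Edit distance = dp[6][4] = 5

5


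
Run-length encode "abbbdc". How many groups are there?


Input: abbbdc
Scanning for consecutive runs:
  Group 1: 'a' x 1 (positions 0-0)
  Group 2: 'b' x 3 (positions 1-3)
  Group 3: 'd' x 1 (positions 4-4)
  Group 4: 'c' x 1 (positions 5-5)
Total groups: 4

4
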